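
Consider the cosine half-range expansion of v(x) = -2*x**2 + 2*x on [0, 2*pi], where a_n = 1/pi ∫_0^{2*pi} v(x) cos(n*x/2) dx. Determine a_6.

-8/9

a_6 = 1/pi ∫_0^{2*pi} (-2*x**2 + 2*x) cos(3*x) dx.
Integrating by parts twice (tabular method), an antiderivative of (-2*x**2 + 2*x) cos(3*x) is -2*x**2*sin(3*x)/3 + 2*x*sin(3*x)/3 - 4*x*cos(3*x)/9 + 4*sin(3*x)/27 + 2*cos(3*x)/9; evaluating from 0 to 2*pi: ∫_{0}^{2*pi} (-2*x**2 + 2*x) cos(3*x) dx = (2/9 - 8*pi/9) - (2/9) = -8*pi/9.
Hence a_6 = (1/pi)·(-8*pi/9) = -8/9.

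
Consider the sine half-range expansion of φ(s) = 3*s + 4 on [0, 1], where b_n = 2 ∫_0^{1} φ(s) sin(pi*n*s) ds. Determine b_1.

22/pi

b_1 = 2 ∫_0^{1} (3*s + 4) sin(pi*s) ds.
Integrating by parts (boundary term plus one more integral), an antiderivative of (3*s + 4) sin(pi*s) is -3*s*cos(pi*s)/pi + 3*sin(pi*s)/pi**2 - 4*cos(pi*s)/pi; evaluating from 0 to 1: ∫_{0}^{1} (3*s + 4) sin(pi*s) ds = (7/pi) - (-4/pi) = 11/pi.
Hence b_1 = 2·(11/pi) = 22/pi.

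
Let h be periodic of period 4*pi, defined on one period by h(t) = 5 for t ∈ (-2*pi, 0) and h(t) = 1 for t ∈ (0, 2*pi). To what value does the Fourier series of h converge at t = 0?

3

At t = 0 the one-sided limits are h(0^-) = 5 and h(0^+) = 1.
By Dirichlet's theorem the series converges to their average, [(5) + (1)]/2 = 3.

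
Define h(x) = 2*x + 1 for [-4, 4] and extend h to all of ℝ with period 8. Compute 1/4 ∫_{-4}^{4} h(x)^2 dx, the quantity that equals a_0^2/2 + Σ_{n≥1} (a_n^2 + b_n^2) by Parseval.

134/3

1/4 ∫_{-4}^{4} h(x)^2 dx = 1/4 · (536/3) = 134/3.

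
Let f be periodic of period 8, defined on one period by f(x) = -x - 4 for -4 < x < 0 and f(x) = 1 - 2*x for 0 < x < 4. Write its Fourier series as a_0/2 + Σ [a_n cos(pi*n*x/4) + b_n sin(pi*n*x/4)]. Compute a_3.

8/(9*pi**2)

a_3 = 1/4 ∫_{-4}^{4} f(x) cos(3*pi*x/4) dx.
Split the integral at the breakpoints.
Integrating by parts (boundary term plus one more integral), an antiderivative of (-x - 4) cos(3*pi*x/4) is -4*x*sin(3*pi*x/4)/(3*pi) - 16*sin(3*pi*x/4)/(3*pi) - 16*cos(3*pi*x/4)/(9*pi**2); evaluating from -4 to 0: ∫_{-4}^{0} (-x - 4) cos(3*pi*x/4) dx = (-16/(9*pi**2)) - (16/(9*pi**2)) = -32/(9*pi**2).
Integrating by parts (boundary term plus one more integral), an antiderivative of (1 - 2*x) cos(3*pi*x/4) is -8*x*sin(3*pi*x/4)/(3*pi) + 4*sin(3*pi*x/4)/(3*pi) - 32*cos(3*pi*x/4)/(9*pi**2); evaluating from 0 to 4: ∫_{0}^{4} (1 - 2*x) cos(3*pi*x/4) dx = (32/(9*pi**2)) - (-32/(9*pi**2)) = 64/(9*pi**2).
Summing the pieces and multiplying by (1/4) gives a_3 = 8/(9*pi**2).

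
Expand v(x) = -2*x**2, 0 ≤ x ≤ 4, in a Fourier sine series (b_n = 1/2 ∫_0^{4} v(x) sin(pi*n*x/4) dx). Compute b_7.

b_7 = 1/2 ∫_0^{4} (-2*x**2) sin(7*pi*x/4) dx.
Integrating by parts twice (tabular method), an antiderivative of (-2*x**2) sin(7*pi*x/4) is 8*x**2*cos(7*pi*x/4)/(7*pi) - 64*x*sin(7*pi*x/4)/(49*pi**2) - 256*cos(7*pi*x/4)/(343*pi**3); evaluating from 0 to 4: ∫_{0}^{4} (-2*x**2) sin(7*pi*x/4) dx = (128*(2 - 49*pi**2)/(343*pi**3)) - (-256/(343*pi**3)) = 128*(4 - 49*pi**2)/(343*pi**3).
Hence b_7 = (1/2)·(128*(4 - 49*pi**2)/(343*pi**3)) = 64*(4 - 49*pi**2)/(343*pi**3).

64*(4 - 49*pi**2)/(343*pi**3)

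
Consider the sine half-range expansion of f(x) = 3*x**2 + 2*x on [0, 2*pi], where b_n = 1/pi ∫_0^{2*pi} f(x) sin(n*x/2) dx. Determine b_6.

-4*pi - 4/3

b_6 = 1/pi ∫_0^{2*pi} (3*x**2 + 2*x) sin(3*x) dx.
Integrating by parts twice (tabular method), an antiderivative of (3*x**2 + 2*x) sin(3*x) is -x**2*cos(3*x) + 2*x*sin(3*x)/3 - 2*x*cos(3*x)/3 + 2*sin(3*x)/9 + 2*cos(3*x)/9; evaluating from 0 to 2*pi: ∫_{0}^{2*pi} (3*x**2 + 2*x) sin(3*x) dx = (-4*pi**2 - 4*pi/3 + 2/9) - (2/9) = -4*pi*(1 + 3*pi)/3.
Hence b_6 = (1/pi)·(-4*pi*(1 + 3*pi)/3) = -4*pi - 4/3.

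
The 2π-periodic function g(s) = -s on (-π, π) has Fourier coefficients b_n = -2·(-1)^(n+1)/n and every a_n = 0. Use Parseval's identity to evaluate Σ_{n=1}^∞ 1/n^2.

Parseval: Σ b_n^2 = (1/π) ∫_{-π}^{π} g(s)^2 ds = 2*pi**2/3.
Σ b_n^2 = Σ 4/n^2, so Σ 1/n^2 = (2*pi**2/3)/4 = pi**2/6.

pi**2/6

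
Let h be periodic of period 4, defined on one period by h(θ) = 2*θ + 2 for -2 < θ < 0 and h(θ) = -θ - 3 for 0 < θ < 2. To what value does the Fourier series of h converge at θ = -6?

θ = -6 differs from θ = 2 by -2 full period(s), and the series is 4-periodic.
At θ = 2 the one-sided limits are h(2^-) = -5 and h(2^+) = -2.
By Dirichlet's theorem the series converges to their average, [(-5) + (-2)]/2 = -7/2.

-7/2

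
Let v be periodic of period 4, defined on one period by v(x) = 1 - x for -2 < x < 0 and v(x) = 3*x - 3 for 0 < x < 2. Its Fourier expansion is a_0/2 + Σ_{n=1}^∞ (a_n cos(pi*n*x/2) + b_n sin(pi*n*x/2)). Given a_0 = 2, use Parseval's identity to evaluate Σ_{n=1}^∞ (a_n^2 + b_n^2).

16/3

Parseval: a_0^2/2 + Σ_{n≥1} (a_n^2+b_n^2) = 1/2 ∫_{-2}^{2} v(x)^2 dx = 22/3.
Subtract a_0^2/2 = 2: Σ (a_n^2+b_n^2) = 16/3.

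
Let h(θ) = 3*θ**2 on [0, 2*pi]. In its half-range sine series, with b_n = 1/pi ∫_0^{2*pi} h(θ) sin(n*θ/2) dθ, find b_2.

-12*pi

b_2 = 1/pi ∫_0^{2*pi} (3*θ**2) sin(θ) dθ.
Integrating by parts twice (tabular method), an antiderivative of (3*θ**2) sin(θ) is -3*θ**2*cos(θ) + 6*θ*sin(θ) + 6*cos(θ); evaluating from 0 to 2*pi: ∫_{0}^{2*pi} (3*θ**2) sin(θ) dθ = (6 - 12*pi**2) - (6) = -12*pi**2.
Hence b_2 = (1/pi)·(-12*pi**2) = -12*pi.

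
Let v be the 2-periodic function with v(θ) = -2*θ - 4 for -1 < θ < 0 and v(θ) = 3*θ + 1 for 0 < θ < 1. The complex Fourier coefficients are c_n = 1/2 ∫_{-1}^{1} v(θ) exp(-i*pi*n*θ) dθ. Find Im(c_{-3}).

11/(6*pi)

Since v is real-valued, Im(c_{-3}) = -1/2 ∫_{-1}^{1} v(θ) sin(-3*pi*θ) dθ = b_{3}/2.
Split the integral at the breakpoints.
Integrating by parts (boundary term plus one more integral), an antiderivative of (-2*θ - 4) sin(-3*pi*θ) is -2*θ*cos(3*pi*θ)/(3*pi) + 2*sin(3*pi*θ)/(9*pi**2) - 4*cos(3*pi*θ)/(3*pi); evaluating from -1 to 0: ∫_{-1}^{0} (-2*θ - 4) sin(-3*pi*θ) dθ = (-4/(3*pi)) - (2/(3*pi)) = -2/pi.
Integrating by parts (boundary term plus one more integral), an antiderivative of (3*θ + 1) sin(-3*pi*θ) is θ*cos(3*pi*θ)/pi - sin(3*pi*θ)/(3*pi**2) + cos(3*pi*θ)/(3*pi); evaluating from 0 to 1: ∫_{0}^{1} (3*θ + 1) sin(-3*pi*θ) dθ = (-4/(3*pi)) - (1/(3*pi)) = -5/(3*pi).
So ∫_{-1}^{1} v(θ) sin(-3*pi*θ) dθ = -11/(3*pi).
Hence Im(c_{-3}) = (-1/2)·(-11/(3*pi)) = 11/(6*pi).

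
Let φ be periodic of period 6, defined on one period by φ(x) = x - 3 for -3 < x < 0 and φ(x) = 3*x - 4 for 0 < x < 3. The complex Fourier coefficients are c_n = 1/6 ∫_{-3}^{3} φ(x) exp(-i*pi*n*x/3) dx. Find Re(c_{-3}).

Since φ is real-valued, Re(c_{-3}) = 1/6 ∫_{-3}^{3} φ(x) cos(-pi*x) dx = a_{3}/2.
Split the integral at the breakpoints.
Integrating by parts (boundary term plus one more integral), an antiderivative of (x - 3) cos(-pi*x) is x*sin(pi*x)/pi - 3*sin(pi*x)/pi + cos(pi*x)/pi**2; evaluating from -3 to 0: ∫_{-3}^{0} (x - 3) cos(-pi*x) dx = (pi**(-2)) - (-1/pi**2) = 2/pi**2.
Integrating by parts (boundary term plus one more integral), an antiderivative of (3*x - 4) cos(-pi*x) is 3*x*sin(pi*x)/pi - 4*sin(pi*x)/pi + 3*cos(pi*x)/pi**2; evaluating from 0 to 3: ∫_{0}^{3} (3*x - 4) cos(-pi*x) dx = (-3/pi**2) - (3/pi**2) = -6/pi**2.
So ∫_{-3}^{3} φ(x) cos(-pi*x) dx = -4/pi**2.
Hence Re(c_{-3}) = (1/6)·(-4/pi**2) = -2/(3*pi**2).

-2/(3*pi**2)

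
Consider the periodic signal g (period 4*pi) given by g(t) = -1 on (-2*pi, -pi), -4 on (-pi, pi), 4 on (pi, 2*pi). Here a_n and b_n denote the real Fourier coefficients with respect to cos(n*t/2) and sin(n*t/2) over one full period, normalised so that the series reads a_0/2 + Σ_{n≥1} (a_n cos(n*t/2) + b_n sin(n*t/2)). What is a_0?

-5/2

a_0 = (1/(2*pi)) ∫_{-2*pi}^{2*pi} g(t) dt = (1/(2*pi)) · (-5*pi) = -5/2.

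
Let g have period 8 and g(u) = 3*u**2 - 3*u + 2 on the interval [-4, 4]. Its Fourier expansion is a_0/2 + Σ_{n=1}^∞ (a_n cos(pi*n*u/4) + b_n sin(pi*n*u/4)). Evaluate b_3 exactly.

b_3 = 1/4 ∫_{-4}^{4} g(u) sin(3*pi*u/4) du.
Integrating by parts twice (tabular method), an antiderivative of (3*u**2 - 3*u + 2) sin(3*pi*u/4) is -4*u**2*cos(3*pi*u/4)/pi + 32*u*sin(3*pi*u/4)/(3*pi**2) + 4*u*cos(3*pi*u/4)/pi - 16*sin(3*pi*u/4)/(3*pi**2) - 8*cos(3*pi*u/4)/(3*pi) + 128*cos(3*pi*u/4)/(9*pi**3); evaluating from -4 to 4: ∫_{-4}^{4} (3*u**2 - 3*u + 2) sin(3*pi*u/4) du = (8*(-16 + 57*pi**2)/(9*pi**3)) - (8*(-16 + 93*pi**2)/(9*pi**3)) = -32/pi.
Hence b_3 = (1/4)·(-32/pi) = -8/pi.

-8/pi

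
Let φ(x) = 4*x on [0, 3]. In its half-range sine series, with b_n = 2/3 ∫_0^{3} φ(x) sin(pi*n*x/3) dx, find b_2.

b_2 = 2/3 ∫_0^{3} (4*x) sin(2*pi*x/3) dx.
Integrating by parts (boundary term plus one more integral), an antiderivative of (4*x) sin(2*pi*x/3) is -6*x*cos(2*pi*x/3)/pi + 9*sin(2*pi*x/3)/pi**2; evaluating from 0 to 3: ∫_{0}^{3} (4*x) sin(2*pi*x/3) dx = (-18/pi) - (0) = -18/pi.
Hence b_2 = (2/3)·(-18/pi) = -12/pi.

-12/pi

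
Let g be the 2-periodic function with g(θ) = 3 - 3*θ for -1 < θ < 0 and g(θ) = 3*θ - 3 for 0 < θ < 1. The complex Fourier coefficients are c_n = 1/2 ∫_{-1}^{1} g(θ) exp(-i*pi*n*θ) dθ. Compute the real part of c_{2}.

0

Since g is real-valued, Re(c_{2}) = 1/2 ∫_{-1}^{1} g(θ) cos(2*pi*θ) dθ = a_{2}/2.
Split the integral at the breakpoints.
Integrating by parts (boundary term plus one more integral), an antiderivative of (3 - 3*θ) cos(2*pi*θ) is -3*θ*sin(2*pi*θ)/(2*pi) + 3*sin(2*pi*θ)/(2*pi) - 3*cos(2*pi*θ)/(4*pi**2); evaluating from -1 to 0: ∫_{-1}^{0} (3 - 3*θ) cos(2*pi*θ) dθ = (-3/(4*pi**2)) - (-3/(4*pi**2)) = 0.
Integrating by parts (boundary term plus one more integral), an antiderivative of (3*θ - 3) cos(2*pi*θ) is 3*θ*sin(2*pi*θ)/(2*pi) - 3*sin(2*pi*θ)/(2*pi) + 3*cos(2*pi*θ)/(4*pi**2); evaluating from 0 to 1: ∫_{0}^{1} (3*θ - 3) cos(2*pi*θ) dθ = (3/(4*pi**2)) - (3/(4*pi**2)) = 0.
So ∫_{-1}^{1} g(θ) cos(2*pi*θ) dθ = 0.
Hence Re(c_{2}) = (1/2)·(0) = 0.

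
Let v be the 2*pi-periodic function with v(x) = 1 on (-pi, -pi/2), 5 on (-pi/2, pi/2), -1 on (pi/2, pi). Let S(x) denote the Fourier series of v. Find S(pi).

At x = pi the one-sided limits are v(pi^-) = -1 and v(pi^+) = 1.
By Dirichlet's theorem the series converges to their average, [(-1) + (1)]/2 = 0.

0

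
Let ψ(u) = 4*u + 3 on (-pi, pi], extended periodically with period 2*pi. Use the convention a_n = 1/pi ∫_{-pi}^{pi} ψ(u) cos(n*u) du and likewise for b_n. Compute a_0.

a_0 = 1/pi ∫_{-pi}^{pi} ψ(u) du = 1/pi · (6*pi) = 6.

6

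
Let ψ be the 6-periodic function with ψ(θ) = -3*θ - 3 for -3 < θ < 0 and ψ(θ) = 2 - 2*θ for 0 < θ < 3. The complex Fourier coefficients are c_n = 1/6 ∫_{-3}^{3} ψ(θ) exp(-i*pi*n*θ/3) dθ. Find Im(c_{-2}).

15/(4*pi)

Since ψ is real-valued, Im(c_{-2}) = -1/6 ∫_{-3}^{3} ψ(θ) sin(-2*pi*θ/3) dθ = b_{2}/2.
Split the integral at the breakpoints.
Integrating by parts (boundary term plus one more integral), an antiderivative of (-3*θ - 3) sin(-2*pi*θ/3) is -9*θ*cos(2*pi*θ/3)/(2*pi) + 27*sin(2*pi*θ/3)/(4*pi**2) - 9*cos(2*pi*θ/3)/(2*pi); evaluating from -3 to 0: ∫_{-3}^{0} (-3*θ - 3) sin(-2*pi*θ/3) dθ = (-9/(2*pi)) - (9/pi) = -27/(2*pi).
Integrating by parts (boundary term plus one more integral), an antiderivative of (2 - 2*θ) sin(-2*pi*θ/3) is -3*θ*cos(2*pi*θ/3)/pi + 9*sin(2*pi*θ/3)/(2*pi**2) + 3*cos(2*pi*θ/3)/pi; evaluating from 0 to 3: ∫_{0}^{3} (2 - 2*θ) sin(-2*pi*θ/3) dθ = (-6/pi) - (3/pi) = -9/pi.
So ∫_{-3}^{3} ψ(θ) sin(-2*pi*θ/3) dθ = -45/(2*pi).
Hence Im(c_{-2}) = (-1/6)·(-45/(2*pi)) = 15/(4*pi).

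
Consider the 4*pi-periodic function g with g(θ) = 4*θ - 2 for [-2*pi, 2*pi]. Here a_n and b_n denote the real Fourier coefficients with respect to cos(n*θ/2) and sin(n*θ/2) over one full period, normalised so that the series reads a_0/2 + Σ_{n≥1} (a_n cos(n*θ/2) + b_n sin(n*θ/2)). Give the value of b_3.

16/3

b_3 = (1/(2*pi)) ∫_{-2*pi}^{2*pi} g(θ) sin(3*θ/2) dθ.
Integrating by parts (boundary term plus one more integral), an antiderivative of (4*θ - 2) sin(3*θ/2) is -8*θ*cos(3*θ/2)/3 + 16*sin(3*θ/2)/9 + 4*cos(3*θ/2)/3; evaluating from -2*pi to 2*pi: ∫_{-2*pi}^{2*pi} (4*θ - 2) sin(3*θ/2) dθ = (-4/3 + 16*pi/3) - (-16*pi/3 - 4/3) = 32*pi/3.
Hence b_3 = (1/(2*pi))·(32*pi/3) = 16/3.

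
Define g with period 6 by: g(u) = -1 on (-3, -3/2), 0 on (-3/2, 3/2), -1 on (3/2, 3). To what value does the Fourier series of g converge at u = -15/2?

u = -15/2 differs from u = -3/2 by -1 full period(s), and the series is 6-periodic.
At u = -3/2 the one-sided limits are g(-3/2^-) = -1 and g(-3/2^+) = 0.
By Dirichlet's theorem the series converges to their average, [(-1) + (0)]/2 = -1/2.

-1/2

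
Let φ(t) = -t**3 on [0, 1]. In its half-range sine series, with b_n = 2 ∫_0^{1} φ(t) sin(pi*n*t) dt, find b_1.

-2/pi + 12/pi**3

b_1 = 2 ∫_0^{1} (-t**3) sin(pi*t) dt.
Integrating by parts three times (tabular method), an antiderivative of (-t**3) sin(pi*t) is t**3*cos(pi*t)/pi - 3*t**2*sin(pi*t)/pi**2 - 6*t*cos(pi*t)/pi**3 + 6*sin(pi*t)/pi**4; evaluating from 0 to 1: ∫_{0}^{1} (-t**3) sin(pi*t) dt = ((6 - pi**2)/pi**3) - (0) = (6 - pi**2)/pi**3.
Hence b_1 = 2·((6 - pi**2)/pi**3) = -2/pi + 12/pi**3.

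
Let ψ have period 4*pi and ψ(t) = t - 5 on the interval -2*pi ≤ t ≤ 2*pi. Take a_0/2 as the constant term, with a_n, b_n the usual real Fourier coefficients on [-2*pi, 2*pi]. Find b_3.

4/3

b_3 = (1/(2*pi)) ∫_{-2*pi}^{2*pi} ψ(t) sin(3*t/2) dt.
Integrating by parts (boundary term plus one more integral), an antiderivative of (t - 5) sin(3*t/2) is -2*t*cos(3*t/2)/3 + 4*sin(3*t/2)/9 + 10*cos(3*t/2)/3; evaluating from -2*pi to 2*pi: ∫_{-2*pi}^{2*pi} (t - 5) sin(3*t/2) dt = (-10/3 + 4*pi/3) - (-4*pi/3 - 10/3) = 8*pi/3.
Hence b_3 = (1/(2*pi))·(8*pi/3) = 4/3.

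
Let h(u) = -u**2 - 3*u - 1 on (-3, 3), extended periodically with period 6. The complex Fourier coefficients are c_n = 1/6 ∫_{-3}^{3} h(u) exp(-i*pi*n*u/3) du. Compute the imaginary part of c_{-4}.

9/(4*pi)

Since h is real-valued, Im(c_{-4}) = -1/6 ∫_{-3}^{3} h(u) sin(-4*pi*u/3) du = b_{4}/2.
Integrating by parts twice (tabular method), an antiderivative of (-u**2 - 3*u - 1) sin(-4*pi*u/3) is -3*u**2*cos(4*pi*u/3)/(4*pi) + 9*u*sin(4*pi*u/3)/(8*pi**2) - 9*u*cos(4*pi*u/3)/(4*pi) + 27*sin(4*pi*u/3)/(16*pi**2) - 3*cos(4*pi*u/3)/(4*pi) + 27*cos(4*pi*u/3)/(32*pi**3); evaluating from -3 to 3: ∫_{-3}^{3} (-u**2 - 3*u - 1) sin(-4*pi*u/3) du = (3*(9 - 152*pi**2)/(32*pi**3)) - (3*(9 - 8*pi**2)/(32*pi**3)) = -27/(2*pi).
Hence Im(c_{-4}) = (-1/6)·(-27/(2*pi)) = 9/(4*pi).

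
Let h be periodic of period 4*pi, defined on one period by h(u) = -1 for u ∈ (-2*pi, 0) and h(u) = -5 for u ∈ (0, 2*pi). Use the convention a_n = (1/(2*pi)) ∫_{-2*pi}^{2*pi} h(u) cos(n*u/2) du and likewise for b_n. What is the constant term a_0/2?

-3

a_0 = (1/(2*pi)) ∫_{-2*pi}^{2*pi} h(u) du = (1/(2*pi)) · (-12*pi) = -6.
So the constant term a_0/2 = -3.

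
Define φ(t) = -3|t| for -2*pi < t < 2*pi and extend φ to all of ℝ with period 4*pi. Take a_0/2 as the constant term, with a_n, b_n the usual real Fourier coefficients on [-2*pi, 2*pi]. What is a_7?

a_7 = (1/(2*pi)) ∫_{-2*pi}^{2*pi} φ(t) cos(7*t/2) dt.
φ is even and cos(7*t/2) is even, so the integrand is even and a_7 = 1/pi ∫_0^{2*pi} φ(t) cos(7*t/2) dt.
Integrating by parts (boundary term plus one more integral), an antiderivative of (-3*t) cos(7*t/2) is -6*t*sin(7*t/2)/7 - 12*cos(7*t/2)/49; evaluating from 0 to 2*pi: ∫_{0}^{2*pi} (-3*t) cos(7*t/2) dt = (12/49) - (-12/49) = 24/49.
Hence a_7 = (1/pi)·(24/49) = 24/(49*pi).

24/(49*pi)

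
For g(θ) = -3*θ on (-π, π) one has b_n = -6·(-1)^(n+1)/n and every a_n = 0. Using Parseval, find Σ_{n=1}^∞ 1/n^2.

pi**2/6

Parseval: Σ b_n^2 = (1/π) ∫_{-π}^{π} g(θ)^2 dθ = 6*pi**2.
Σ b_n^2 = Σ 36/n^2, so Σ 1/n^2 = (6*pi**2)/36 = pi**2/6.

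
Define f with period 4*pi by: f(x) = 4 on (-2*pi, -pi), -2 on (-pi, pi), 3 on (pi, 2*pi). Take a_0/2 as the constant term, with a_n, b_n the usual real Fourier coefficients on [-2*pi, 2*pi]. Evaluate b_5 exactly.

b_5 = (1/(2*pi)) ∫_{-2*pi}^{2*pi} f(x) sin(5*x/2) dx.
Split the integral at the breakpoints.
Directly, an antiderivative of (4) sin(5*x/2) is -8*cos(5*x/2)/5; evaluating from -2*pi to -pi: ∫_{-2*pi}^{-pi} (4) sin(5*x/2) dx = (0) - (8/5) = -8/5.
Directly, an antiderivative of (-2) sin(5*x/2) is 4*cos(5*x/2)/5; evaluating from -pi to pi: ∫_{-pi}^{pi} (-2) sin(5*x/2) dx = (0) - (0) = 0.
Directly, an antiderivative of (3) sin(5*x/2) is -6*cos(5*x/2)/5; evaluating from pi to 2*pi: ∫_{pi}^{2*pi} (3) sin(5*x/2) dx = (6/5) - (0) = 6/5.
Summing the pieces and multiplying by (1/(2*pi)) gives b_5 = -1/(5*pi).

-1/(5*pi)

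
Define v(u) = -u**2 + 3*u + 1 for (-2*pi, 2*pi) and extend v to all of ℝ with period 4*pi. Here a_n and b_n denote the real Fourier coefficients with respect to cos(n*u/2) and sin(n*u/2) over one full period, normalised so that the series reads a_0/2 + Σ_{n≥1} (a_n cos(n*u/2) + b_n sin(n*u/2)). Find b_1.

b_1 = (1/(2*pi)) ∫_{-2*pi}^{2*pi} v(u) sin(u/2) du.
Integrating by parts twice (tabular method), an antiderivative of (-u**2 + 3*u + 1) sin(u/2) is 2*u**2*cos(u/2) - 8*u*sin(u/2) - 6*u*cos(u/2) + 12*sin(u/2) - 18*cos(u/2); evaluating from -2*pi to 2*pi: ∫_{-2*pi}^{2*pi} (-u**2 + 3*u + 1) sin(u/2) du = (-8*pi**2 + 18 + 12*pi) - (-8*pi**2 - 12*pi + 18) = 24*pi.
Hence b_1 = (1/(2*pi))·(24*pi) = 12.

12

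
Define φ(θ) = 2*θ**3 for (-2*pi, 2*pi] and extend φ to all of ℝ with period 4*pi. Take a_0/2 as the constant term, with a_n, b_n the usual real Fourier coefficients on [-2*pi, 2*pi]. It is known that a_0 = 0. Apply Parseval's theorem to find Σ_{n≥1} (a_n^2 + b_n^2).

Parseval: a_0^2/2 + Σ_{n≥1} (a_n^2+b_n^2) = (1/(2*pi)) ∫_{-2*pi}^{2*pi} φ(θ)^2 dθ = 512*pi**6/7.
Subtract a_0^2/2 = 0: Σ (a_n^2+b_n^2) = 512*pi**6/7.

512*pi**6/7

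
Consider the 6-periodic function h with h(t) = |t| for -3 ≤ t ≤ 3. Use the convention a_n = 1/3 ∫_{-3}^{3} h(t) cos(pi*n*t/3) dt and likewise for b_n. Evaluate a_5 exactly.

-12/(25*pi**2)

a_5 = 1/3 ∫_{-3}^{3} h(t) cos(5*pi*t/3) dt.
h is even and cos(5*pi*t/3) is even, so the integrand is even and a_5 = 2/3 ∫_0^{3} h(t) cos(5*pi*t/3) dt.
Integrating by parts (boundary term plus one more integral), an antiderivative of (t) cos(5*pi*t/3) is 3*t*sin(5*pi*t/3)/(5*pi) + 9*cos(5*pi*t/3)/(25*pi**2); evaluating from 0 to 3: ∫_{0}^{3} (t) cos(5*pi*t/3) dt = (-9/(25*pi**2)) - (9/(25*pi**2)) = -18/(25*pi**2).
Hence a_5 = (2/3)·(-18/(25*pi**2)) = -12/(25*pi**2).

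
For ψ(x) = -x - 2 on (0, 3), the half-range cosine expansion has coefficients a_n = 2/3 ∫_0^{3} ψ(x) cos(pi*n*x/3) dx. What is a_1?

12/pi**2

a_1 = 2/3 ∫_0^{3} (-x - 2) cos(pi*x/3) dx.
Integrating by parts (boundary term plus one more integral), an antiderivative of (-x - 2) cos(pi*x/3) is -3*x*sin(pi*x/3)/pi - 6*sin(pi*x/3)/pi - 9*cos(pi*x/3)/pi**2; evaluating from 0 to 3: ∫_{0}^{3} (-x - 2) cos(pi*x/3) dx = (9/pi**2) - (-9/pi**2) = 18/pi**2.
Hence a_1 = (2/3)·(18/pi**2) = 12/pi**2.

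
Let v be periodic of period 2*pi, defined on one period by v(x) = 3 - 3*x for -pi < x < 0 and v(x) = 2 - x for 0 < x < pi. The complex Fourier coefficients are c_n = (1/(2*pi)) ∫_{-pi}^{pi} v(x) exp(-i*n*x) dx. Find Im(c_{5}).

(1 + 2*pi)/(5*pi)

Since v is real-valued, Im(c_{5}) = -(1/(2*pi)) ∫_{-pi}^{pi} v(x) sin(5*x) dx = -b_{5}/2.
Split the integral at the breakpoints.
Integrating by parts (boundary term plus one more integral), an antiderivative of (3 - 3*x) sin(5*x) is 3*x*cos(5*x)/5 - 3*sin(5*x)/25 - 3*cos(5*x)/5; evaluating from -pi to 0: ∫_{-pi}^{0} (3 - 3*x) sin(5*x) dx = (-3/5) - (3/5 + 3*pi/5) = -3*pi/5 - 6/5.
Integrating by parts (boundary term plus one more integral), an antiderivative of (2 - x) sin(5*x) is x*cos(5*x)/5 - sin(5*x)/25 - 2*cos(5*x)/5; evaluating from 0 to pi: ∫_{0}^{pi} (2 - x) sin(5*x) dx = (2/5 - pi/5) - (-2/5) = 4/5 - pi/5.
So ∫_{-pi}^{pi} v(x) sin(5*x) dx = -4*pi/5 - 2/5.
Hence Im(c_{5}) = (-1/(2*pi))·(-4*pi/5 - 2/5) = (1 + 2*pi)/(5*pi).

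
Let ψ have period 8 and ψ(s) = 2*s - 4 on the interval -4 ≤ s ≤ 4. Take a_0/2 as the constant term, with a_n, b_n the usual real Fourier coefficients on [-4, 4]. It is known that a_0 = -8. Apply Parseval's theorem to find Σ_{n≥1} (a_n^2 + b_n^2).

128/3

Parseval: a_0^2/2 + Σ_{n≥1} (a_n^2+b_n^2) = 1/4 ∫_{-4}^{4} ψ(s)^2 ds = 224/3.
Subtract a_0^2/2 = 32: Σ (a_n^2+b_n^2) = 128/3.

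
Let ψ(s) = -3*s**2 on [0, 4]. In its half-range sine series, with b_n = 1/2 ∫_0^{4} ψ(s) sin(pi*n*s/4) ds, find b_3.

-32/pi + 128/(9*pi**3)

b_3 = 1/2 ∫_0^{4} (-3*s**2) sin(3*pi*s/4) ds.
Integrating by parts twice (tabular method), an antiderivative of (-3*s**2) sin(3*pi*s/4) is 4*s**2*cos(3*pi*s/4)/pi - 32*s*sin(3*pi*s/4)/(3*pi**2) - 128*cos(3*pi*s/4)/(9*pi**3); evaluating from 0 to 4: ∫_{0}^{4} (-3*s**2) sin(3*pi*s/4) ds = (-64/pi + 128/(9*pi**3)) - (-128/(9*pi**3)) = -64/pi + 256/(9*pi**3).
Hence b_3 = (1/2)·(-64/pi + 256/(9*pi**3)) = -32/pi + 128/(9*pi**3).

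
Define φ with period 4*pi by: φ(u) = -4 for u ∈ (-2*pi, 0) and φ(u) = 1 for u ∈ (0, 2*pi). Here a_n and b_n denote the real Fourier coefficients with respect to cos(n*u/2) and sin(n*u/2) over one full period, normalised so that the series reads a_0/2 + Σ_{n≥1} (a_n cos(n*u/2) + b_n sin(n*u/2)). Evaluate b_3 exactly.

b_3 = (1/(2*pi)) ∫_{-2*pi}^{2*pi} φ(u) sin(3*u/2) du.
Split the integral at the breakpoints.
Directly, an antiderivative of (-4) sin(3*u/2) is 8*cos(3*u/2)/3; evaluating from -2*pi to 0: ∫_{-2*pi}^{0} (-4) sin(3*u/2) du = (8/3) - (-8/3) = 16/3.
Directly, an antiderivative of (1) sin(3*u/2) is -2*cos(3*u/2)/3; evaluating from 0 to 2*pi: ∫_{0}^{2*pi} (1) sin(3*u/2) du = (2/3) - (-2/3) = 4/3.
Summing the pieces and multiplying by (1/(2*pi)) gives b_3 = 10/(3*pi).

10/(3*pi)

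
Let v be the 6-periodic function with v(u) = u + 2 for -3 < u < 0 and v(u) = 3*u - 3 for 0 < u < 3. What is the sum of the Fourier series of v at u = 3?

At u = 3 the one-sided limits are v(3^-) = 6 and v(3^+) = -1.
By Dirichlet's theorem the series converges to their average, [(6) + (-1)]/2 = 5/2.

5/2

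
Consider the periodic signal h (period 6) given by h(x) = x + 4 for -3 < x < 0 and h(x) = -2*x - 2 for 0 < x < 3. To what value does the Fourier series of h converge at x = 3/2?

-5

h is continuous at x = 3/2 with value -5, so the series converges to -5 there.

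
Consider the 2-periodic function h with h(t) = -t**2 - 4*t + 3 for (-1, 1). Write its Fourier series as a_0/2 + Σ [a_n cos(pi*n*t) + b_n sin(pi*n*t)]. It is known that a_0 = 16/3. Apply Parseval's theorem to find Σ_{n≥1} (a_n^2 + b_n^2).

488/45

Parseval: a_0^2/2 + Σ_{n≥1} (a_n^2+b_n^2) = ∫_{-1}^{1} h(t)^2 dt = 376/15.
Subtract a_0^2/2 = 128/9: Σ (a_n^2+b_n^2) = 488/45.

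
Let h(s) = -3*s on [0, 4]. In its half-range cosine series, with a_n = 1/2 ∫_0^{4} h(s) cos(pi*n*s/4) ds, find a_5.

48/(25*pi**2)

a_5 = 1/2 ∫_0^{4} (-3*s) cos(5*pi*s/4) ds.
Integrating by parts (boundary term plus one more integral), an antiderivative of (-3*s) cos(5*pi*s/4) is -12*s*sin(5*pi*s/4)/(5*pi) - 48*cos(5*pi*s/4)/(25*pi**2); evaluating from 0 to 4: ∫_{0}^{4} (-3*s) cos(5*pi*s/4) ds = (48/(25*pi**2)) - (-48/(25*pi**2)) = 96/(25*pi**2).
Hence a_5 = (1/2)·(96/(25*pi**2)) = 48/(25*pi**2).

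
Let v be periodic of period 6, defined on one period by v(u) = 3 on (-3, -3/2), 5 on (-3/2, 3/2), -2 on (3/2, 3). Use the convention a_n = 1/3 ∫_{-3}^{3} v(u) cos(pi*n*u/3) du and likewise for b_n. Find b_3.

-5/(3*pi)

b_3 = 1/3 ∫_{-3}^{3} v(u) sin(pi*u) du.
Split the integral at the breakpoints.
Directly, an antiderivative of (3) sin(pi*u) is -3*cos(pi*u)/pi; evaluating from -3 to -3/2: ∫_{-3}^{-3/2} (3) sin(pi*u) du = (0) - (3/pi) = -3/pi.
Directly, an antiderivative of (5) sin(pi*u) is -5*cos(pi*u)/pi; evaluating from -3/2 to 3/2: ∫_{-3/2}^{3/2} (5) sin(pi*u) du = (0) - (0) = 0.
Directly, an antiderivative of (-2) sin(pi*u) is 2*cos(pi*u)/pi; evaluating from 3/2 to 3: ∫_{3/2}^{3} (-2) sin(pi*u) du = (-2/pi) - (0) = -2/pi.
Summing the pieces and multiplying by (1/3) gives b_3 = -5/(3*pi).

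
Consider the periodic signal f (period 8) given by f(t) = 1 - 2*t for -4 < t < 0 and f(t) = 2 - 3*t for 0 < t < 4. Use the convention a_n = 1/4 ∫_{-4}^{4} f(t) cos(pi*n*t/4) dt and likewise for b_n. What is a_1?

a_1 = 1/4 ∫_{-4}^{4} f(t) cos(pi*t/4) dt.
Split the integral at the breakpoints.
Integrating by parts (boundary term plus one more integral), an antiderivative of (1 - 2*t) cos(pi*t/4) is -8*t*sin(pi*t/4)/pi + 4*sin(pi*t/4)/pi - 32*cos(pi*t/4)/pi**2; evaluating from -4 to 0: ∫_{-4}^{0} (1 - 2*t) cos(pi*t/4) dt = (-32/pi**2) - (32/pi**2) = -64/pi**2.
Integrating by parts (boundary term plus one more integral), an antiderivative of (2 - 3*t) cos(pi*t/4) is -12*t*sin(pi*t/4)/pi + 8*sin(pi*t/4)/pi - 48*cos(pi*t/4)/pi**2; evaluating from 0 to 4: ∫_{0}^{4} (2 - 3*t) cos(pi*t/4) dt = (48/pi**2) - (-48/pi**2) = 96/pi**2.
Summing the pieces and multiplying by (1/4) gives a_1 = 8/pi**2.

8/pi**2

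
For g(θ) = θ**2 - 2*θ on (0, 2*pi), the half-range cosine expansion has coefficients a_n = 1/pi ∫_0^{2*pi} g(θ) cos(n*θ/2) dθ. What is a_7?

a_7 = 1/pi ∫_0^{2*pi} (θ**2 - 2*θ) cos(7*θ/2) dθ.
Integrating by parts twice (tabular method), an antiderivative of (θ**2 - 2*θ) cos(7*θ/2) is 2*θ**2*sin(7*θ/2)/7 - 4*θ*sin(7*θ/2)/7 + 8*θ*cos(7*θ/2)/49 - 16*sin(7*θ/2)/343 - 8*cos(7*θ/2)/49; evaluating from 0 to 2*pi: ∫_{0}^{2*pi} (θ**2 - 2*θ) cos(7*θ/2) dθ = (8/49 - 16*pi/49) - (-8/49) = 16/49 - 16*pi/49.
Hence a_7 = (1/pi)·(16/49 - 16*pi/49) = 16*(1 - pi)/(49*pi).

16*(1 - pi)/(49*pi)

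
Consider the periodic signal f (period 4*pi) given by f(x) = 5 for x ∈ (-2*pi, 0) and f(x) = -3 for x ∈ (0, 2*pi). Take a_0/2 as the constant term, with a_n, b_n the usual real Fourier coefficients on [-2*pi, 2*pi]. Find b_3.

-16/(3*pi)

b_3 = (1/(2*pi)) ∫_{-2*pi}^{2*pi} f(x) sin(3*x/2) dx.
Split the integral at the breakpoints.
Directly, an antiderivative of (5) sin(3*x/2) is -10*cos(3*x/2)/3; evaluating from -2*pi to 0: ∫_{-2*pi}^{0} (5) sin(3*x/2) dx = (-10/3) - (10/3) = -20/3.
Directly, an antiderivative of (-3) sin(3*x/2) is 2*cos(3*x/2); evaluating from 0 to 2*pi: ∫_{0}^{2*pi} (-3) sin(3*x/2) dx = (-2) - (2) = -4.
Summing the pieces and multiplying by (1/(2*pi)) gives b_3 = -16/(3*pi).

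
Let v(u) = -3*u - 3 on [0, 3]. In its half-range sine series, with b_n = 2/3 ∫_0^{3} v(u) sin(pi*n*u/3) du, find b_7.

b_7 = 2/3 ∫_0^{3} (-3*u - 3) sin(7*pi*u/3) du.
Integrating by parts (boundary term plus one more integral), an antiderivative of (-3*u - 3) sin(7*pi*u/3) is 9*u*cos(7*pi*u/3)/(7*pi) - 27*sin(7*pi*u/3)/(49*pi**2) + 9*cos(7*pi*u/3)/(7*pi); evaluating from 0 to 3: ∫_{0}^{3} (-3*u - 3) sin(7*pi*u/3) du = (-36/(7*pi)) - (9/(7*pi)) = -45/(7*pi).
Hence b_7 = (2/3)·(-45/(7*pi)) = -30/(7*pi).

-30/(7*pi)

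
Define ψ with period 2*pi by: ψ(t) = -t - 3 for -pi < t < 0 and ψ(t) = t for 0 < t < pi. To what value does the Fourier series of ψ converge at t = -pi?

At t = -pi the one-sided limits are ψ(-pi^-) = pi and ψ(-pi^+) = -3 + pi.
By Dirichlet's theorem the series converges to their average, [(pi) + (-3 + pi)]/2 = -3/2 + pi.

-3/2 + pi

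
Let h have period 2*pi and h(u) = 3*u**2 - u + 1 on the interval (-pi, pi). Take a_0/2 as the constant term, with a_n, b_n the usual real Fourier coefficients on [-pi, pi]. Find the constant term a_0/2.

a_0 = 1/pi ∫_{-pi}^{pi} h(u) du = 1/pi · (2*pi*(1 + pi**2)) = 2 + 2*pi**2.
So the constant term a_0/2 = 1 + pi**2.

1 + pi**2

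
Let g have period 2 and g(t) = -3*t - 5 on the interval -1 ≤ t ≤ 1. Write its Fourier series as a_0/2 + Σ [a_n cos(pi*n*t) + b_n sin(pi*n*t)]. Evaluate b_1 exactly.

-6/pi

b_1 = ∫_{-1}^{1} g(t) sin(pi*t) dt.
Integrating by parts (boundary term plus one more integral), an antiderivative of (-3*t - 5) sin(pi*t) is 3*t*cos(pi*t)/pi - 3*sin(pi*t)/pi**2 + 5*cos(pi*t)/pi; evaluating from -1 to 1: ∫_{-1}^{1} (-3*t - 5) sin(pi*t) dt = (-8/pi) - (-2/pi) = -6/pi.
Hence b_1 = -6/pi.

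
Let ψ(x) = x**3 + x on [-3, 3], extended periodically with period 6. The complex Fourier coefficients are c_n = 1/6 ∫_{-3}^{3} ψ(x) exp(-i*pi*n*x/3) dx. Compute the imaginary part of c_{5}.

-6/pi + 162/(125*pi**3)

Since ψ is real-valued, Im(c_{5}) = -1/6 ∫_{-3}^{3} ψ(x) sin(5*pi*x/3) dx = -b_{5}/2.
ψ is odd and sin(5*pi*x/3) is odd, so the integrand is even: ∫_{-3}^{3} ψ(x) sin(5*pi*x/3) dx = 2∫_0^{3} ψ(x) sin(5*pi*x/3) dx.
Integrating by parts three times (tabular method), an antiderivative of (x**3 + x) sin(5*pi*x/3) is -3*x**3*cos(5*pi*x/3)/(5*pi) + 27*x**2*sin(5*pi*x/3)/(25*pi**2) - 3*x*cos(5*pi*x/3)/(5*pi) + 162*x*cos(5*pi*x/3)/(125*pi**3) - 486*sin(5*pi*x/3)/(625*pi**4) + 9*sin(5*pi*x/3)/(25*pi**2); evaluating from 0 to 3: ∫_{0}^{3} (x**3 + x) sin(5*pi*x/3) dx = (-486/(125*pi**3) + 18/pi) - (0) = -486/(125*pi**3) + 18/pi.
So ∫_{-3}^{3} ψ(x) sin(5*pi*x/3) dx = -972/(125*pi**3) + 36/pi.
Hence Im(c_{5}) = (-1/6)·(-972/(125*pi**3) + 36/pi) = -6/pi + 162/(125*pi**3).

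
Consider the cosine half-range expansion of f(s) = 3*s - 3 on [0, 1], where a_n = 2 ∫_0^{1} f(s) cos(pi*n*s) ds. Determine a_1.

-12/pi**2

a_1 = 2 ∫_0^{1} (3*s - 3) cos(pi*s) ds.
Integrating by parts (boundary term plus one more integral), an antiderivative of (3*s - 3) cos(pi*s) is 3*s*sin(pi*s)/pi - 3*sin(pi*s)/pi + 3*cos(pi*s)/pi**2; evaluating from 0 to 1: ∫_{0}^{1} (3*s - 3) cos(pi*s) ds = (-3/pi**2) - (3/pi**2) = -6/pi**2.
Hence a_1 = 2·(-6/pi**2) = -12/pi**2.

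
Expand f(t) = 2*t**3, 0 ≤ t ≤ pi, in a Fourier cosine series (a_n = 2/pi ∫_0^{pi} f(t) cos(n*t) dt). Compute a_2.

a_2 = 2/pi ∫_0^{pi} (2*t**3) cos(2*t) dt.
Integrating by parts three times (tabular method), an antiderivative of (2*t**3) cos(2*t) is t**3*sin(2*t) + 3*t**2*cos(2*t)/2 - 3*t*sin(2*t)/2 - 3*cos(2*t)/4; evaluating from 0 to pi: ∫_{0}^{pi} (2*t**3) cos(2*t) dt = (-3/4 + 3*pi**2/2) - (-3/4) = 3*pi**2/2.
Hence a_2 = (2/pi)·(3*pi**2/2) = 3*pi.

3*pi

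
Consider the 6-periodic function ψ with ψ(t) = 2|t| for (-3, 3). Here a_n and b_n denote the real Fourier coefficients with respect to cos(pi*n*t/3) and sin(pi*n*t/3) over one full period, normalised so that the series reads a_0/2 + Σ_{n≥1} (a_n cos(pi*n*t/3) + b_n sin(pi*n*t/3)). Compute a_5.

a_5 = 1/3 ∫_{-3}^{3} ψ(t) cos(5*pi*t/3) dt.
ψ is even and cos(5*pi*t/3) is even, so the integrand is even and a_5 = 2/3 ∫_0^{3} ψ(t) cos(5*pi*t/3) dt.
Integrating by parts (boundary term plus one more integral), an antiderivative of (2*t) cos(5*pi*t/3) is 6*t*sin(5*pi*t/3)/(5*pi) + 18*cos(5*pi*t/3)/(25*pi**2); evaluating from 0 to 3: ∫_{0}^{3} (2*t) cos(5*pi*t/3) dt = (-18/(25*pi**2)) - (18/(25*pi**2)) = -36/(25*pi**2).
Hence a_5 = (2/3)·(-36/(25*pi**2)) = -24/(25*pi**2).

-24/(25*pi**2)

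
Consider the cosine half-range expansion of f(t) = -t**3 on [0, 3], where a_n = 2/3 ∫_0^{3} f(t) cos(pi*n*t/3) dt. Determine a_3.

2*(-4 + 9*pi**2)/pi**4

a_3 = 2/3 ∫_0^{3} (-t**3) cos(pi*t) dt.
Integrating by parts three times (tabular method), an antiderivative of (-t**3) cos(pi*t) is -t**3*sin(pi*t)/pi - 3*t**2*cos(pi*t)/pi**2 + 6*t*sin(pi*t)/pi**3 + 6*cos(pi*t)/pi**4; evaluating from 0 to 3: ∫_{0}^{3} (-t**3) cos(pi*t) dt = (3*(-2 + 9*pi**2)/pi**4) - (6/pi**4) = 3*(-4 + 9*pi**2)/pi**4.
Hence a_3 = (2/3)·(3*(-4 + 9*pi**2)/pi**4) = 2*(-4 + 9*pi**2)/pi**4.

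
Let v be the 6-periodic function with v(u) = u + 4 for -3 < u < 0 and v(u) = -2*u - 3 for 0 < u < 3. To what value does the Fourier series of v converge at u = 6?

1/2

u = 6 differs from u = 0 by 1 full period(s), and the series is 6-periodic.
At u = 0 the one-sided limits are v(0^-) = 4 and v(0^+) = -3.
By Dirichlet's theorem the series converges to their average, [(4) + (-3)]/2 = 1/2.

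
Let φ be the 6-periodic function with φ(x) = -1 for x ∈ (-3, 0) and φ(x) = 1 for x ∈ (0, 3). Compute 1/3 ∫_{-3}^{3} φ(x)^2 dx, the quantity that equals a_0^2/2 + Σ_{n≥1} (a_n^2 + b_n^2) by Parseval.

2

1/3 ∫_{-3}^{3} φ(x)^2 dx = 1/3 · (6) = 2.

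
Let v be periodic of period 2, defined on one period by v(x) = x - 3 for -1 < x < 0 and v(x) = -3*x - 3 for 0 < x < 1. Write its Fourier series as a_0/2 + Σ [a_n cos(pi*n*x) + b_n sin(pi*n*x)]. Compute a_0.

a_0 = ∫_{-1}^{1} v(x) dx = -8.

-8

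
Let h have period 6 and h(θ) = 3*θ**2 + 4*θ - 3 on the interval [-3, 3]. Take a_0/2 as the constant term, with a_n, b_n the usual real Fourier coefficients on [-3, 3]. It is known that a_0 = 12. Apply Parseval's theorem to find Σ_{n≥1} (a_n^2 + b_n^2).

Parseval: a_0^2/2 + Σ_{n≥1} (a_n^2+b_n^2) = 1/3 ∫_{-3}^{3} h(θ)^2 dθ = 1488/5.
Subtract a_0^2/2 = 72: Σ (a_n^2+b_n^2) = 1128/5.

1128/5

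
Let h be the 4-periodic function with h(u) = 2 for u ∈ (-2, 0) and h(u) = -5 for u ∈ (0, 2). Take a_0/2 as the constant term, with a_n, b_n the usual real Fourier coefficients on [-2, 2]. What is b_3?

-14/(3*pi)

b_3 = 1/2 ∫_{-2}^{2} h(u) sin(3*pi*u/2) du.
Split the integral at the breakpoints.
Directly, an antiderivative of (2) sin(3*pi*u/2) is -4*cos(3*pi*u/2)/(3*pi); evaluating from -2 to 0: ∫_{-2}^{0} (2) sin(3*pi*u/2) du = (-4/(3*pi)) - (4/(3*pi)) = -8/(3*pi).
Directly, an antiderivative of (-5) sin(3*pi*u/2) is 10*cos(3*pi*u/2)/(3*pi); evaluating from 0 to 2: ∫_{0}^{2} (-5) sin(3*pi*u/2) du = (-10/(3*pi)) - (10/(3*pi)) = -20/(3*pi).
Summing the pieces and multiplying by (1/2) gives b_3 = -14/(3*pi).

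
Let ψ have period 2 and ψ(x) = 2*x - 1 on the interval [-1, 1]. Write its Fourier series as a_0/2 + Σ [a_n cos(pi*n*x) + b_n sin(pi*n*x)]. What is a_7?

0

a_7 = ∫_{-1}^{1} ψ(x) cos(7*pi*x) dx.
Integrating by parts (boundary term plus one more integral), an antiderivative of (2*x - 1) cos(7*pi*x) is 2*x*sin(7*pi*x)/(7*pi) - sin(7*pi*x)/(7*pi) + 2*cos(7*pi*x)/(49*pi**2); evaluating from -1 to 1: ∫_{-1}^{1} (2*x - 1) cos(7*pi*x) dx = (-2/(49*pi**2)) - (-2/(49*pi**2)) = 0.
Hence a_7 = 0.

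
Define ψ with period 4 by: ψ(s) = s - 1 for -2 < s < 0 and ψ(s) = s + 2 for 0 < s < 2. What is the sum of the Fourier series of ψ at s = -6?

1/2

s = -6 differs from s = -2 by -1 full period(s), and the series is 4-periodic.
At s = -2 the one-sided limits are ψ(-2^-) = 4 and ψ(-2^+) = -3.
By Dirichlet's theorem the series converges to their average, [(4) + (-3)]/2 = 1/2.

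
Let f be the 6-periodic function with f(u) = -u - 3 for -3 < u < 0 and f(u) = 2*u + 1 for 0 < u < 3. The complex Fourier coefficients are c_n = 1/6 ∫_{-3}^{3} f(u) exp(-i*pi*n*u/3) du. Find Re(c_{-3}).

-1/pi**2

Since f is real-valued, Re(c_{-3}) = 1/6 ∫_{-3}^{3} f(u) cos(-pi*u) du = a_{3}/2.
Split the integral at the breakpoints.
Integrating by parts (boundary term plus one more integral), an antiderivative of (-u - 3) cos(-pi*u) is -u*sin(pi*u)/pi - 3*sin(pi*u)/pi - cos(pi*u)/pi**2; evaluating from -3 to 0: ∫_{-3}^{0} (-u - 3) cos(-pi*u) du = (-1/pi**2) - (pi**(-2)) = -2/pi**2.
Integrating by parts (boundary term plus one more integral), an antiderivative of (2*u + 1) cos(-pi*u) is 2*u*sin(pi*u)/pi + sin(pi*u)/pi + 2*cos(pi*u)/pi**2; evaluating from 0 to 3: ∫_{0}^{3} (2*u + 1) cos(-pi*u) du = (-2/pi**2) - (2/pi**2) = -4/pi**2.
So ∫_{-3}^{3} f(u) cos(-pi*u) du = -6/pi**2.
Hence Re(c_{-3}) = (1/6)·(-6/pi**2) = -1/pi**2.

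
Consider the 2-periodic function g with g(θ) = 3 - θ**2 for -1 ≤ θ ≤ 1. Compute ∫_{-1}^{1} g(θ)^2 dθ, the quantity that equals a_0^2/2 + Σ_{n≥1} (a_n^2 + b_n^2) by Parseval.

72/5

∫_{-1}^{1} g(θ)^2 dθ = 72/5.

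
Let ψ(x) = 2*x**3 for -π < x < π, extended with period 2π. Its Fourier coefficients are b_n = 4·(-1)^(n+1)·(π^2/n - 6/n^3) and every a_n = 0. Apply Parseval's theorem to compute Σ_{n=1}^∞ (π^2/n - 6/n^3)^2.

Parseval: Σ b_n^2 = (1/π) ∫_{-π}^{π} ψ(x)^2 dx = 8*pi**6/7.
b_n^2 = 16·(π^2/n - 6/n^3)^2, so the sum equals (8*pi**6/7)/16 = pi**6/14.

pi**6/14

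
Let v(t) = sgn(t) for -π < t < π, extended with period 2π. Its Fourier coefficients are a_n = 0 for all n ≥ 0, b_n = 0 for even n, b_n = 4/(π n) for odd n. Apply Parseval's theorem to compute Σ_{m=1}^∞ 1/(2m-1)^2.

Parseval: Σ b_n^2 = (1/π) ∫_{-π}^{π} v(t)^2 dt = 2.
Only odd n contribute, with b_n^2 = 16/(π^2 n^2), so Σ_{m≥1} 1/(2m-1)^2 = π^2·(2)/16 = pi**2/8.

pi**2/8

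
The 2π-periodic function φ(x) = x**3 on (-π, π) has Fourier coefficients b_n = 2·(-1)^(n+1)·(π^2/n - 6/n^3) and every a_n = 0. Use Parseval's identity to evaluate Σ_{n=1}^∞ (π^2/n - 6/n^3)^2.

Parseval: Σ b_n^2 = (1/π) ∫_{-π}^{π} φ(x)^2 dx = 2*pi**6/7.
b_n^2 = 4·(π^2/n - 6/n^3)^2, so the sum equals (2*pi**6/7)/4 = pi**6/14.

pi**6/14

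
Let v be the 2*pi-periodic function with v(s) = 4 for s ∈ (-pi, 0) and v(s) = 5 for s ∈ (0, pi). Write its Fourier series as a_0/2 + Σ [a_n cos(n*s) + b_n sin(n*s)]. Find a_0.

9

a_0 = 1/pi ∫_{-pi}^{pi} v(s) ds = 1/pi · (9*pi) = 9.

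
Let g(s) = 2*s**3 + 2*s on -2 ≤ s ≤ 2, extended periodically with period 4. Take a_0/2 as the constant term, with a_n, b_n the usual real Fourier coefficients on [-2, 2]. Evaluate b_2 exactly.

b_2 = 1/2 ∫_{-2}^{2} g(s) sin(pi*s) ds.
g is odd and sin(pi*s) is odd, so the integrand is even and b_2 = ∫_0^{2} g(s) sin(pi*s) ds.
Integrating by parts three times (tabular method), an antiderivative of (2*s**3 + 2*s) sin(pi*s) is -2*s**3*cos(pi*s)/pi + 6*s**2*sin(pi*s)/pi**2 - 2*s*cos(pi*s)/pi + 12*s*cos(pi*s)/pi**3 - 12*sin(pi*s)/pi**4 + 2*sin(pi*s)/pi**2; evaluating from 0 to 2: ∫_{0}^{2} (2*s**3 + 2*s) sin(pi*s) ds = (-20/pi + 24/pi**3) - (0) = -20/pi + 24/pi**3.
Hence b_2 = -20/pi + 24/pi**3.

-20/pi + 24/pi**3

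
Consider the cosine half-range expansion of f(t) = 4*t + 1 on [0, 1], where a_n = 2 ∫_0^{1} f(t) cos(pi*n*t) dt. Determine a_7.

a_7 = 2 ∫_0^{1} (4*t + 1) cos(7*pi*t) dt.
Integrating by parts (boundary term plus one more integral), an antiderivative of (4*t + 1) cos(7*pi*t) is 4*t*sin(7*pi*t)/(7*pi) + sin(7*pi*t)/(7*pi) + 4*cos(7*pi*t)/(49*pi**2); evaluating from 0 to 1: ∫_{0}^{1} (4*t + 1) cos(7*pi*t) dt = (-4/(49*pi**2)) - (4/(49*pi**2)) = -8/(49*pi**2).
Hence a_7 = 2·(-8/(49*pi**2)) = -16/(49*pi**2).

-16/(49*pi**2)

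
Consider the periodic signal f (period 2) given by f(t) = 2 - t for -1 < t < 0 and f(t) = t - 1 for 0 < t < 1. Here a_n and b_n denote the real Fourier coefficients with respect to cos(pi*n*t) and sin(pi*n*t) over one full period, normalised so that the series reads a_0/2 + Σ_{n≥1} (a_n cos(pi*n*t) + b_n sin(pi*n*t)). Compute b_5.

-6/(5*pi)

b_5 = ∫_{-1}^{1} f(t) sin(5*pi*t) dt.
Split the integral at the breakpoints.
Integrating by parts (boundary term plus one more integral), an antiderivative of (2 - t) sin(5*pi*t) is t*cos(5*pi*t)/(5*pi) - sin(5*pi*t)/(25*pi**2) - 2*cos(5*pi*t)/(5*pi); evaluating from -1 to 0: ∫_{-1}^{0} (2 - t) sin(5*pi*t) dt = (-2/(5*pi)) - (3/(5*pi)) = -1/pi.
Integrating by parts (boundary term plus one more integral), an antiderivative of (t - 1) sin(5*pi*t) is -t*cos(5*pi*t)/(5*pi) + sin(5*pi*t)/(25*pi**2) + cos(5*pi*t)/(5*pi); evaluating from 0 to 1: ∫_{0}^{1} (t - 1) sin(5*pi*t) dt = (0) - (1/(5*pi)) = -1/(5*pi).
Summing the pieces gives b_5 = -6/(5*pi).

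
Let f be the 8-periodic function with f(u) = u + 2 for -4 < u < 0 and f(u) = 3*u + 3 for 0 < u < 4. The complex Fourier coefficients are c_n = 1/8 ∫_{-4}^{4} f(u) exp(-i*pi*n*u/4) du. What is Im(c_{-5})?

9/(5*pi)

Since f is real-valued, Im(c_{-5}) = -1/8 ∫_{-4}^{4} f(u) sin(-5*pi*u/4) du = b_{5}/2.
Split the integral at the breakpoints.
Integrating by parts (boundary term plus one more integral), an antiderivative of (u + 2) sin(-5*pi*u/4) is 4*u*cos(5*pi*u/4)/(5*pi) - 16*sin(5*pi*u/4)/(25*pi**2) + 8*cos(5*pi*u/4)/(5*pi); evaluating from -4 to 0: ∫_{-4}^{0} (u + 2) sin(-5*pi*u/4) du = (8/(5*pi)) - (8/(5*pi)) = 0.
Integrating by parts (boundary term plus one more integral), an antiderivative of (3*u + 3) sin(-5*pi*u/4) is 12*u*cos(5*pi*u/4)/(5*pi) - 48*sin(5*pi*u/4)/(25*pi**2) + 12*cos(5*pi*u/4)/(5*pi); evaluating from 0 to 4: ∫_{0}^{4} (3*u + 3) sin(-5*pi*u/4) du = (-12/pi) - (12/(5*pi)) = -72/(5*pi).
So ∫_{-4}^{4} f(u) sin(-5*pi*u/4) du = -72/(5*pi).
Hence Im(c_{-5}) = (-1/8)·(-72/(5*pi)) = 9/(5*pi).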